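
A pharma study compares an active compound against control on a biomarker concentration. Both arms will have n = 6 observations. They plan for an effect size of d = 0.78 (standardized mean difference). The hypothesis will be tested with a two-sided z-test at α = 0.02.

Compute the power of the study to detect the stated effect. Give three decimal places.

Power ≈ 0.165

Noncentrality parameter: δ = d·√(n/2) = 0.78 × √(6/2) = 1.3510
Critical value for a two-sided test at α = 0.02: z_{α/2} = 2.326.
Power = Φ(δ − 2.326) + Φ(−δ − 2.326) = Φ(-0.975) + Φ(-3.677) = 0.1647 + 0.0001 = 0.1648.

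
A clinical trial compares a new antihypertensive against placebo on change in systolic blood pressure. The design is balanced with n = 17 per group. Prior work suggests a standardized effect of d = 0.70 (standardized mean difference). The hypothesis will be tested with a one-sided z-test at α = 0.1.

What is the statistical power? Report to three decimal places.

Power ≈ 0.776

Noncentrality parameter: δ = d·√(n/2) = 0.70 × √(17/2) = 2.0408
Critical value for a one-sided test at α = 0.1: z_α = 1.282.
Power = P(Z > 1.282 − δ) = Φ(0.759) = 0.7762.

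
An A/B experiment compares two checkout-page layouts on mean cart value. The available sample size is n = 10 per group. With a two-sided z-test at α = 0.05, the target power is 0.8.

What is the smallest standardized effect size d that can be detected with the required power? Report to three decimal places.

Required noncentrality: δ = z_{0.025} + z_{0.20} = 1.960 + 0.842 = 2.802.
(Lower-tail contribution to power is negligible for δ > 0.)
δ = d·√(n/2) ⇒ d = δ/√(n/2) = 2.802/√(10/2) = 1.2529.

d ≈ 1.253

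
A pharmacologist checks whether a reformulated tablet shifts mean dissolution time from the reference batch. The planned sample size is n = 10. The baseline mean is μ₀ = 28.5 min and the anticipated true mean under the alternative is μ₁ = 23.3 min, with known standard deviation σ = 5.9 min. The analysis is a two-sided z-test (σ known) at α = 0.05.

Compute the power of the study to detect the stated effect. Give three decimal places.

Power ≈ 0.796

Standardized effect: d = |μ₁ − μ₀| / σ = |23.3 − 28.5| / 5.9 = 0.8814
Noncentrality parameter: δ = d·√n = 0.8814 × √10 = 2.7871
Two-sided α = 0.05 → critical value z_{0.025} = 1.960.
Power = Φ(δ − 1.960) + Φ(−δ − 1.960) = Φ(0.827) + Φ(-4.747) = 0.7959 + 0.0000 = 0.7959.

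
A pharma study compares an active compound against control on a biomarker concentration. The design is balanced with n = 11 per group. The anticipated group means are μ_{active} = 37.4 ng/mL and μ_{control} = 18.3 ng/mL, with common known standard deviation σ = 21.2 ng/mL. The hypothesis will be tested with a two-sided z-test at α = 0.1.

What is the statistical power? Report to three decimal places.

Standardized effect: d = |μ_{active} − μ_{control}| / σ = |37.4 − 18.3| / 21.2 = 0.9009
Noncentrality parameter: λ = d·√(n/2) = 0.9009 × √(11/2) = 2.1129
Critical value for a two-sided test at α = 0.1: z_{α/2} = 1.645.
Power = Φ(λ − 1.645) + Φ(−λ − 1.645) = Φ(0.468) + Φ(-3.758) = 0.6801 + 0.0001 = 0.6802.

Power ≈ 0.680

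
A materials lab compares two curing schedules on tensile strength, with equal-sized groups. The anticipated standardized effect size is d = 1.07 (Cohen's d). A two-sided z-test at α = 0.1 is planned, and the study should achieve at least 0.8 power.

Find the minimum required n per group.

Set Φ(δ − 1.645) = 0.8; then δ − 1.645 = Φ⁻¹(0.8) = 0.842, giving δ = 2.486.
(The Φ(−δ − z_{α/2}) term is vanishingly small for δ > 0 and is dropped in the standard sample-size formula.)
δ = d·√(n/2) ⇒ n = 2(δ/d)² = 2 × (2.486 / 1.07)² = 10.80.
Round up to the next whole unit.

n = 11 per group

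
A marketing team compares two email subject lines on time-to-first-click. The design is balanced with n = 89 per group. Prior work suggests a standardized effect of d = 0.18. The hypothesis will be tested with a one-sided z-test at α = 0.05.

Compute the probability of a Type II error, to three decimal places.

Noncentrality parameter: δ = d·√(n/2) = 0.18 × √(89/2) = 1.2007
Critical value for a one-sided test at α = 0.05: z_α = 1.645.
Power = Φ(δ − 1.645) = Φ(-0.444) = 0.3285.
Type II error: β = 1 − power = 1 − 0.3285 = 0.6715.

β ≈ 0.672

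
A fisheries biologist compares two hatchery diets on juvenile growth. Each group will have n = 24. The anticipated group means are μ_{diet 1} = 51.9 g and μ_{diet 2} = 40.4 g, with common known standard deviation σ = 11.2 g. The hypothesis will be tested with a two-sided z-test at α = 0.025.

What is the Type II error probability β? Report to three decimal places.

β ≈ 0.094

Standardized effect: d = |μ_{diet 1} − μ_{diet 2}| / σ = |51.9 − 40.4| / 11.2 = 1.0268
Noncentrality parameter: δ = d·√(n/2) = 1.0268 × √(24/2) = 3.5569
Two-sided α = 0.025 → critical value z_{0.0125} = 2.241.
Power = Φ(δ − 2.241) + Φ(−δ − 2.241) = Φ(1.315) + Φ(-5.798) = 0.9058 + 0.0000 = 0.9058.
Type II error: β = 1 − power = 1 − 0.9058 = 0.0942.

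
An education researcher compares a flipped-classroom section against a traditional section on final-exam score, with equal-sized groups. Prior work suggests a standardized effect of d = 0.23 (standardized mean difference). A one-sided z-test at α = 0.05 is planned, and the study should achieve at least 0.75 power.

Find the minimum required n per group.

For power 0.75 need Φ(δ − z_{0.05}) = 0.75, so δ = z_{0.05} + z_{0.25} = 1.645 + 0.674 = 2.319.
δ = d·√(n/2) ⇒ n = 2(δ/d)² = 2 × (2.319 / 0.23)² = 203.38.
Rounding up, n = 204 per group.

n = 204 per group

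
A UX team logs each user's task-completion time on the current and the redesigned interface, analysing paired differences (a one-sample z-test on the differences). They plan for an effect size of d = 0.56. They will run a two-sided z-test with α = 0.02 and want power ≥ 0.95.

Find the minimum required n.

Set Φ(δ − 2.326) = 0.95; then δ − 2.326 = Φ⁻¹(0.95) = 1.645, giving δ = 3.971.
(For δ > 0 the lower-tail rejection region contributes negligibly to power, so the one-term inversion is standard.)
δ = d·√n ⇒ n = (δ/d)² = (3.971 / 0.56)² = 50.29.
Round up to the next whole unit.

n = 51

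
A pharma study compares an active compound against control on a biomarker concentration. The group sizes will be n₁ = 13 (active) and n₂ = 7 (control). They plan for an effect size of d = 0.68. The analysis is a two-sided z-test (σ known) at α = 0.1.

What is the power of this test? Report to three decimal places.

Power ≈ 0.424

Noncentrality parameter: δ = d / √(1/n₁ + 1/n₂) = 0.68 / √(1/13 + 1/7) = 1.4505
Critical value for a two-sided test at α = 0.1: z_{α/2} = 1.645.
Power = Φ(δ − 1.645) + Φ(−δ − 1.645) = Φ(-0.194) + Φ(-3.095) = 0.4229 + 0.0010 = 0.4239.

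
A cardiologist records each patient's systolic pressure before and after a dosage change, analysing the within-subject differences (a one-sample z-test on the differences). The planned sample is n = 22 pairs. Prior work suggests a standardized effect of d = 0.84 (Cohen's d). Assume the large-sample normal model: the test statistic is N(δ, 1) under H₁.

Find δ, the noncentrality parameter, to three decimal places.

δ = d·√n = 0.84 × √22 = 3.9399

δ ≈ 3.940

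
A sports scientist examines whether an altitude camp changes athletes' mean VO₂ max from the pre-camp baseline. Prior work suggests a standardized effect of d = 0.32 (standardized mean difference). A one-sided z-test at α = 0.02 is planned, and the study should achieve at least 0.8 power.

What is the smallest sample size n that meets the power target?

n = 82

Set Φ(δ − 2.054) = 0.8; then δ − 2.054 = Φ⁻¹(0.8) = 0.842, giving δ = 2.895.
δ = d·√n ⇒ n = (δ/d)² = (2.895 / 0.32)² = 81.87.
Round up to the next whole unit.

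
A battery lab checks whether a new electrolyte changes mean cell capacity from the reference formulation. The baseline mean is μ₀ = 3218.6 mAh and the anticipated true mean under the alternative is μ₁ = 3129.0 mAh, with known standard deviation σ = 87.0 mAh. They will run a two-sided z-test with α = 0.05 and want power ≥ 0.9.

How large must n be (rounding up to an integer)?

Standardized effect: d = |μ₁ − μ₀| / σ = |3129.0 − 3218.6| / 87.0 = 1.0299
For power 0.9 need Φ(δ − z_{0.025}) = 0.9, so δ = z_{0.025} + z_{0.10} = 1.960 + 1.282 = 3.242.
(For δ > 0 the lower-tail rejection region contributes negligibly to power, so the one-term inversion is standard.)
δ = d·√n ⇒ n = (δ/d)² = (3.242 / 1.0299)² = 9.91.
Rounding up, n = 10.

n = 10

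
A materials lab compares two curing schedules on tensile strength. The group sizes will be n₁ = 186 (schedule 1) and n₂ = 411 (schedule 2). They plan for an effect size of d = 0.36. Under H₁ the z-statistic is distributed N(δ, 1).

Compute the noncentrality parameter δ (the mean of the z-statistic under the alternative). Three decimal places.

δ ≈ 4.074

The noncentrality parameter scales effect size by the design's sample-size factor: δ = d / √(1/n₁ + 1/n₂) = 0.36 / √(1/186 + 1/411) = 4.0737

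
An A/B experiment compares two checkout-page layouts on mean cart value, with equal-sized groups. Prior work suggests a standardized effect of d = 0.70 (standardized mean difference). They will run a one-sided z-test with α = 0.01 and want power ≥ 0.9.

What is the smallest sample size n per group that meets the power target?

n = 54 per group

For power 0.9 need Φ(δ − z_{0.01}) = 0.9, so δ = z_{0.01} + z_{0.10} = 2.326 + 1.282 = 3.608.
δ = d·√(n/2) ⇒ n = 2(δ/d)² = 2 × (3.608 / 0.70)² = 53.13.
Rounding up, n = 54 per group.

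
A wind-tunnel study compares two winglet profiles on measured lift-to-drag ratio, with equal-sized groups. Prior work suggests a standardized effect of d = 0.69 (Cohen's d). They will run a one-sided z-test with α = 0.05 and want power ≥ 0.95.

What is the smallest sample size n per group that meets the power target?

n = 46 per group

For power 0.95 need Φ(δ − z_{0.05}) = 0.95, so δ = z_{0.05} + z_{0.05} = 1.645 + 1.645 = 3.290.
δ = d·√(n/2) ⇒ n = 2(δ/d)² = 2 × (3.290 / 0.69)² = 45.46.
Rounding up, n = 46 per group.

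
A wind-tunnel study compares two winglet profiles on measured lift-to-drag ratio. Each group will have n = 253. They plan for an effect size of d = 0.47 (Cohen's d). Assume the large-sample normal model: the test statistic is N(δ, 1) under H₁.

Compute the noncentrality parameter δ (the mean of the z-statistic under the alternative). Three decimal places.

δ ≈ 5.286

The noncentrality parameter scales effect size by the design's sample-size factor: δ = d·√(n/2) = 0.47 × √(253/2) = 5.2862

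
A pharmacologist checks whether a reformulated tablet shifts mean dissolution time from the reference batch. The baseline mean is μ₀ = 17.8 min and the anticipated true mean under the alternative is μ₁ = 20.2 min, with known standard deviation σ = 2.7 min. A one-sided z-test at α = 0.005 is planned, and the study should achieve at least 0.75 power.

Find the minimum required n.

n = 14

Standardized effect: d = |μ₁ − μ₀| / σ = |20.2 − 17.8| / 2.7 = 0.8889
For power 0.75 need Φ(δ − z_{0.005}) = 0.75, so δ = z_{0.005} + z_{0.25} = 2.576 + 0.674 = 3.250.
δ = d·√n ⇒ n = (δ/d)² = (3.250 / 0.8889)² = 13.37.
Round up to the next whole unit.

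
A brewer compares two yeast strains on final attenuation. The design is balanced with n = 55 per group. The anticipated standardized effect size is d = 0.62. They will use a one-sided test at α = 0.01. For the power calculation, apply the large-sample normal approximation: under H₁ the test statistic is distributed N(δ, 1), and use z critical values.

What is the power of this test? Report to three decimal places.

Power ≈ 0.823

Noncentrality parameter: δ = d·√(n/2) = 0.62 × √(55/2) = 3.2513
Critical value for a one-sided test at α = 0.01: z_α = 2.326.
Power = Φ(δ − 2.326) = Φ(0.925) = 0.8225.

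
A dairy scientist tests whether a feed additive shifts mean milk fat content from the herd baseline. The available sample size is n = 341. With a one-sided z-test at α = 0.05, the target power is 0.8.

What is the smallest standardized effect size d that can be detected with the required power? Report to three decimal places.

Required noncentrality: δ = z_{0.05} + z_{0.20} = 1.645 + 0.842 = 2.486.
δ = d·√n ⇒ d = δ/√n = 2.486/√341 = 0.1347.

d ≈ 0.135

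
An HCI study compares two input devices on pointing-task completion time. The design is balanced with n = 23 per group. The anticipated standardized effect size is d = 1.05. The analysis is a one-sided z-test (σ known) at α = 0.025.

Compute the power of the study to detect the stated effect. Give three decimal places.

Noncentrality parameter: δ = d·√(n/2) = 1.05 × √(23/2) = 3.5607
Critical value for a one-sided test at α = 0.025: z_α = 1.960.
Power = Φ(δ − 1.960) = Φ(1.601) = 0.9453.

Power ≈ 0.945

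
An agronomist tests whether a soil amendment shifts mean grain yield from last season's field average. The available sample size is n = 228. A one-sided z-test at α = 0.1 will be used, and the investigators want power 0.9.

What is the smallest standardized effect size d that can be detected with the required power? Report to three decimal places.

d ≈ 0.170

Need Φ(δ − 1.282) = 0.9, so δ = 1.282 + 1.282 = 2.563.
δ = d·√n ⇒ d = δ/√n = 2.563/√228 = 0.1697.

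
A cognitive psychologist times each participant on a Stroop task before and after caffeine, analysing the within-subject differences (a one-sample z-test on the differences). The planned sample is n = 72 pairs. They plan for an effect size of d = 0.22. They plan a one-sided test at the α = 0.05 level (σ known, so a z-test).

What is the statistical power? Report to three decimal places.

Power ≈ 0.588

Noncentrality parameter: δ = d·√n = 0.22 × √72 = 1.8668
Critical value for a one-sided test at α = 0.05: z_α = 1.645.
Power = Φ(δ − 1.645) = Φ(0.222) = 0.5878.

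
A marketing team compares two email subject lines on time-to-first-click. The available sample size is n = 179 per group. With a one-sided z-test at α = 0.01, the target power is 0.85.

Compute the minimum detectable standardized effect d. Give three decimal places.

d ≈ 0.355

Need Φ(δ − 2.326) = 0.85, so δ = 2.326 + 1.036 = 3.363.
δ = d·√(n/2) ⇒ d = δ/√(n/2) = 3.363/√(179/2) = 0.3555.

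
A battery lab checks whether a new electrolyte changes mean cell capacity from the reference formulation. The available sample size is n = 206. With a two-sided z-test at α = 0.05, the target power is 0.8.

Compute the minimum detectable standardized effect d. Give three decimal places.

d ≈ 0.195

Required noncentrality: δ = z_{0.025} + z_{0.20} = 1.960 + 0.842 = 2.802.
(Lower-tail contribution to power is negligible for δ > 0.)
δ = d·√n ⇒ d = δ/√n = 2.802/√206 = 0.1952.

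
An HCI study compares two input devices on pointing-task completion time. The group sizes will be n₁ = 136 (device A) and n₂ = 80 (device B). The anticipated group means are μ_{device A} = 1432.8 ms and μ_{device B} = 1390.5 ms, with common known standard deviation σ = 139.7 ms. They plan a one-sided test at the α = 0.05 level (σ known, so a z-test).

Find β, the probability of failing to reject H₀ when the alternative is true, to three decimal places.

Standardized effect: d = |μ_{device A} − μ_{device B}| / σ = |1432.8 − 1390.5| / 139.7 = 0.3028
Noncentrality parameter: δ = d / √(1/n₁ + 1/n₂) = 0.3028 / √(1/136 + 1/80) = 2.1490
Critical value for a one-sided test at α = 0.05: z_α = 1.645.
Power = P(Z > 1.645 − δ) = Φ(0.504) = 0.6929.
Type II error: β = 1 − power = 1 − 0.6929 = 0.3071.

β ≈ 0.307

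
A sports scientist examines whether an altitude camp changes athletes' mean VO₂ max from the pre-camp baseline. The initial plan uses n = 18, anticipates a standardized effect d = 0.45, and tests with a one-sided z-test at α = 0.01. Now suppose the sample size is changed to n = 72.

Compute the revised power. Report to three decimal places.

With n = 72: δ = d·√n = 0.45 × √72 = 3.8184. Critical value z_{0.01} = 2.326.
Revised power = P(Z > 2.326 − δ) = Φ(1.492) = 0.9322.

Power ≈ 0.932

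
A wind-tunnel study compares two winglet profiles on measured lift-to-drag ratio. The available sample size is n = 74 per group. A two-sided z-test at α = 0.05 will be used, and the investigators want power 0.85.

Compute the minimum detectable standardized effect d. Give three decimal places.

Need Φ(δ − 1.960) = 0.85, so δ = 1.960 + 1.036 = 2.996.
(Lower-tail contribution to power is negligible for δ > 0.)
δ = d·√(n/2) ⇒ d = δ/√(n/2) = 2.996/√(74/2) = 0.4926.

d ≈ 0.493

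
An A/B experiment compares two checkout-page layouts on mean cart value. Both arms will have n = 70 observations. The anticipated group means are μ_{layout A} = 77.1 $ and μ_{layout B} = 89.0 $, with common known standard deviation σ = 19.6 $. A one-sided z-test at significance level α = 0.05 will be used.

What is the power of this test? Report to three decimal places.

Power ≈ 0.974

Standardized effect: d = |μ_{layout A} − μ_{layout B}| / σ = |77.1 − 89.0| / 19.6 = 0.6071
Noncentrality parameter: δ = d·√(n/2) = 0.6071 × √(70/2) = 3.5919
Critical value for a one-sided test at α = 0.05: z_α = 1.645.
Power = P(Z > 1.645 − δ) = Φ(1.947) = 0.9742.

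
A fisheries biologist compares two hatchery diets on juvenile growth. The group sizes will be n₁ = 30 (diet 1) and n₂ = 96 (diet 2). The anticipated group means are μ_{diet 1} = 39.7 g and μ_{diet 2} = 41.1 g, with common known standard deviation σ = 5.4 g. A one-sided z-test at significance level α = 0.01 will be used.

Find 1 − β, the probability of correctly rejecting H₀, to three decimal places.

Power ≈ 0.139

Standardized effect: d = |μ_{diet 1} − μ_{diet 2}| / σ = |39.7 − 41.1| / 5.4 = 0.2593
Noncentrality parameter: δ = d / √(1/n₁ + 1/n₂) = 0.2593 / √(1/30 + 1/96) = 1.2395
One-sided α = 0.01 → critical value z_{0.01} = 2.326.
Power = P(Z > 2.326 − δ) = Φ(-1.087) = 0.1386.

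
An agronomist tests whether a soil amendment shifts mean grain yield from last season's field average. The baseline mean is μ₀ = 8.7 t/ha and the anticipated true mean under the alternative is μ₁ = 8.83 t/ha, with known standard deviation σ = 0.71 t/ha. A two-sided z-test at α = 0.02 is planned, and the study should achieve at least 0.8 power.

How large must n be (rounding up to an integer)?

n = 300

Standardized effect: d = |μ₁ − μ₀| / σ = |8.83 − 8.7| / 0.71 = 0.1831
Set Φ(δ − 2.326) = 0.8; then δ − 2.326 = Φ⁻¹(0.8) = 0.842, giving δ = 3.168.
(Ignoring the negligible lower-tail rejection probability gives the usual closed-form inversion.)
δ = d·√n ⇒ n = (δ/d)² = (3.168 / 0.1831)² = 299.36.
Rounding up, n = 300.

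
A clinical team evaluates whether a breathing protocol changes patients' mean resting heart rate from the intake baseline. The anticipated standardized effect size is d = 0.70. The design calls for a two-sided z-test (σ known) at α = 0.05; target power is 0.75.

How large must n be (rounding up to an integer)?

n = 15

Set Φ(δ − 1.960) = 0.75; then δ − 1.960 = Φ⁻¹(0.75) = 0.674, giving δ = 2.634.
(Ignoring the negligible lower-tail rejection probability gives the usual closed-form inversion.)
δ = d·√n ⇒ n = (δ/d)² = (2.634 / 0.70)² = 14.16.
Round up to the next whole unit.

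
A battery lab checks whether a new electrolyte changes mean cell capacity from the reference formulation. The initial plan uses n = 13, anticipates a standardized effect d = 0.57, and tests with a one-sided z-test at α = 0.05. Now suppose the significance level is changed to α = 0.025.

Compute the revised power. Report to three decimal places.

δ = d·√n = 0.57 × √13 = 2.0552 (unchanged). New critical value: z_{0.025} = 1.960.
Revised power = P(Z > 1.960 − δ) = Φ(0.095) = 0.5379.

Power ≈ 0.538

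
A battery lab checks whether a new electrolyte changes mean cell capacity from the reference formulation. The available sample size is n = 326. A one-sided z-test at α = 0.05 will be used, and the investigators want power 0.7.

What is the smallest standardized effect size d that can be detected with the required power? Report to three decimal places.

d ≈ 0.120

Required noncentrality: δ = z_{0.05} + z_{0.30} = 1.645 + 0.524 = 2.169.
δ = d·√n ⇒ d = δ/√n = 2.169/√326 = 0.1201.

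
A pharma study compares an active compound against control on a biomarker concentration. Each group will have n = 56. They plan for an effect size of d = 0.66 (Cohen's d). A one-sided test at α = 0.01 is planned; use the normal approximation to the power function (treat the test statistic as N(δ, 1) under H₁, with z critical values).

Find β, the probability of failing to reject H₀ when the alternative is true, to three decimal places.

β ≈ 0.122

Noncentrality parameter: δ = d·√(n/2) = 0.66 × √(56/2) = 3.4924
One-sided α = 0.01 → critical value z_{0.01} = 2.326.
Power = P(Z > 2.326 − δ) = Φ(1.166) = 0.8782.
Type II error: β = 1 − power = 1 − 0.8782 = 0.1218.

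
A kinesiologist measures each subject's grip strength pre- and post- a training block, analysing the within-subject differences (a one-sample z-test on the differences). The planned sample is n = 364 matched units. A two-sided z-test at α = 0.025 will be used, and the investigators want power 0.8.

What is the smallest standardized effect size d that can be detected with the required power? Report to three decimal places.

Required noncentrality: δ = z_{0.0125} + z_{0.20} = 2.241 + 0.842 = 3.083.
(The second rejection-region term Φ(−δ − z_{α/2}) is negligible and dropped.)
δ = d·√n ⇒ d = δ/√n = 3.083/√364 = 0.1616.

d ≈ 0.162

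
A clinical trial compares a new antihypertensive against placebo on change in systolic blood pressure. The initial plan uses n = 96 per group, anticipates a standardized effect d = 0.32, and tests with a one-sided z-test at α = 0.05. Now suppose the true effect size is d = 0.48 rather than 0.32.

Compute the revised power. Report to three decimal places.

Power ≈ 0.954

With d = 0.48: δ = d·√(n/2) = 0.48 × √(96/2) = 3.3255. Critical value z_{0.05} = 1.645.
Revised power = Φ(δ − 1.645) = Φ(1.681) = 0.9536.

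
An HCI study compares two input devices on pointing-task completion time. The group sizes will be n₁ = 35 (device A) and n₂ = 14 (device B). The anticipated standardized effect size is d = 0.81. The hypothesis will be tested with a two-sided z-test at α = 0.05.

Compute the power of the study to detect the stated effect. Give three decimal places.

Power ≈ 0.726

Noncentrality parameter: δ = d / √(1/n₁ + 1/n₂) = 0.81 / √(1/35 + 1/14) = 2.5614
Two-sided α = 0.05 → critical value z_{0.025} = 1.960.
Power = Φ(δ − 1.960) + Φ(−δ − 1.960) = Φ(0.601) + Φ(-4.521) = 0.7262 + 0.0000 = 0.7262.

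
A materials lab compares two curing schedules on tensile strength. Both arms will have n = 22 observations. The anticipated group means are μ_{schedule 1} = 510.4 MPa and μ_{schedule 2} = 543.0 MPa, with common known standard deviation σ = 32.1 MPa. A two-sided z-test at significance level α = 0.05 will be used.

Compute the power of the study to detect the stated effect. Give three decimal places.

Power ≈ 0.920

Standardized effect: d = |μ_{schedule 1} − μ_{schedule 2}| / σ = |510.4 − 543.0| / 32.1 = 1.0156
Noncentrality parameter: δ = d·√(n/2) = 1.0156 × √(22/2) = 3.3683
Critical value for a two-sided test at α = 0.05: z_{α/2} = 1.960.
Power = Φ(δ − 1.960) + Φ(−δ − 1.960) = Φ(1.408) + Φ(-5.328) = 0.9205 + 0.0000 = 0.9205.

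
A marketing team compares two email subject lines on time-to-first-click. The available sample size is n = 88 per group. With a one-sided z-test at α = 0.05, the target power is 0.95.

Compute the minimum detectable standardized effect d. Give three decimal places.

d ≈ 0.496

Required noncentrality: δ = z_{0.05} + z_{0.05} = 1.645 + 1.645 = 3.290.
δ = d·√(n/2) ⇒ d = δ/√(n/2) = 3.290/√(88/2) = 0.4959.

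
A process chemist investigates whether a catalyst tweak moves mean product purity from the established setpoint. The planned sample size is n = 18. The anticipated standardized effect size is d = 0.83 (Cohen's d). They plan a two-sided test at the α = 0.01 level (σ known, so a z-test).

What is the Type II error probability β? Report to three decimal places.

β ≈ 0.172

Noncentrality parameter: δ = d·√n = 0.83 × √18 = 3.5214
Two-sided α = 0.01 → critical value z_{0.005} = 2.576.
Power = Φ(δ − 2.576) + Φ(−δ − 2.576) = Φ(0.946) + Φ(-6.097) = 0.8278 + 0.0000 = 0.8278.
Type II error: β = 1 − power = 1 − 0.8278 = 0.1722.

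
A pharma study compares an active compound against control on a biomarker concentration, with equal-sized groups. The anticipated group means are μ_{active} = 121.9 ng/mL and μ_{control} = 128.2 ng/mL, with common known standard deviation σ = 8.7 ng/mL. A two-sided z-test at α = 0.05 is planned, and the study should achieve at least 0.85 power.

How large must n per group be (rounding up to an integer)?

Standardized effect: d = |μ_{active} − μ_{control}| / σ = |121.9 − 128.2| / 8.7 = 0.7241
For power 0.85 need Φ(δ − z_{0.025}) = 0.85, so δ = z_{0.025} + z_{0.15} = 1.960 + 1.036 = 2.996.
(The Φ(−δ − z_{α/2}) term is vanishingly small for δ > 0 and is dropped in the standard sample-size formula.)
δ = d·√(n/2) ⇒ n = 2(δ/d)² = 2 × (2.996 / 0.7241)² = 34.24.
Round up to the next whole unit.

n = 35 per group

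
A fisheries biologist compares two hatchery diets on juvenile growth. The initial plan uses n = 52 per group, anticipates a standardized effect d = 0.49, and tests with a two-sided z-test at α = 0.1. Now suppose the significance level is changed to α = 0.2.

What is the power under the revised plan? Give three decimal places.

Power ≈ 0.888

δ = d·√(n/2) = 0.49 × √(52/2) = 2.4985 (unchanged). New critical value: z_{0.1} = 1.282.
Revised power = Φ(δ − 1.282) + Φ(−δ − 1.282) = Φ(1.217) + Φ(-3.780) = 0.8882 + 0.0001 = 0.8883.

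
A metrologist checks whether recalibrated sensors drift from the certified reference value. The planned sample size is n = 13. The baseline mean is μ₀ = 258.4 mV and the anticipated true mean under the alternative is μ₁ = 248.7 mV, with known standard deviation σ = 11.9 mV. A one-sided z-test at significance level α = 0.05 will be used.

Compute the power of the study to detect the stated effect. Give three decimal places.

Standardized effect: d = |μ₁ − μ₀| / σ = |248.7 − 258.4| / 11.9 = 0.8151
Noncentrality parameter: δ = d·√n = 0.8151 × √13 = 2.9390
Critical value for a one-sided test at α = 0.05: z_α = 1.645.
Power = Φ(δ − 1.645) = Φ(1.294) = 0.9022.

Power ≈ 0.902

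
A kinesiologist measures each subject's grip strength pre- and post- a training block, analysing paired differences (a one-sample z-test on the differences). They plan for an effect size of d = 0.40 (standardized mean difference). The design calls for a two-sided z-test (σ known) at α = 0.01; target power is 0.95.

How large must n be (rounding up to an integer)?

n = 112

For power 0.95 need Φ(δ − z_{0.005}) = 0.95, so δ = z_{0.005} + z_{0.05} = 2.576 + 1.645 = 4.221.
(For δ > 0 the lower-tail rejection region contributes negligibly to power, so the one-term inversion is standard.)
δ = d·√n ⇒ n = (δ/d)² = (4.221 / 0.40)² = 111.34.
Round up to the next whole unit.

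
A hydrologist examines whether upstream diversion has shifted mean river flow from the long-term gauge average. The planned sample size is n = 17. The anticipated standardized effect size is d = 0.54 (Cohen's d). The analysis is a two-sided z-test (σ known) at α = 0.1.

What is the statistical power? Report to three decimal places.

Power ≈ 0.720

Noncentrality parameter: δ = d·√n = 0.54 × √17 = 2.2265
Critical value for a two-sided test at α = 0.1: z_{α/2} = 1.645.
Power = Φ(δ − 1.645) + Φ(−δ − 1.645) = Φ(0.582) + Φ(-3.871) = 0.7196 + 0.0001 = 0.7196.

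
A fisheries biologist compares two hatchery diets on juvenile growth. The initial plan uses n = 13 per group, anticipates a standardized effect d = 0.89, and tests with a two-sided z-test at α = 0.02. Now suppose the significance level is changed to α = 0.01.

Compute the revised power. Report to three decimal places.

δ = d·√(n/2) = 0.89 × √(13/2) = 2.2691 (unchanged). New critical value: z_{0.005} = 2.576.
Revised power = Φ(δ − 2.576) + Φ(−δ − 2.576) = Φ(-0.307) + Φ(-4.845) = 0.3795 + 0.0000 = 0.3795.

Power ≈ 0.380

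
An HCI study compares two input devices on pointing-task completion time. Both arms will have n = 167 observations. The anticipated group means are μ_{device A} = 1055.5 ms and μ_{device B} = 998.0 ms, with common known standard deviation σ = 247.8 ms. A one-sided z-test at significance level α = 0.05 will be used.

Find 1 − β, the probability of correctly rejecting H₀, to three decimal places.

Standardized effect: d = |μ_{device A} − μ_{device B}| / σ = |1055.5 − 998.0| / 247.8 = 0.2320
Noncentrality parameter: δ = d·√(n/2) = 0.2320 × √(167/2) = 2.1204
One-sided α = 0.05 → critical value z_{0.05} = 1.645.
Power = Φ(δ − 1.645) = Φ(0.476) = 0.6828.

Power ≈ 0.683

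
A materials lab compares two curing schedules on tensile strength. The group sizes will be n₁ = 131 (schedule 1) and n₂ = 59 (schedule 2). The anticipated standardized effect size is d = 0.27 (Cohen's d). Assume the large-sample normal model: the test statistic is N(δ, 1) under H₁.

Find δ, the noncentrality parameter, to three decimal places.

δ ≈ 1.722

The noncentrality parameter scales effect size by the design's sample-size factor: δ = d / √(1/n₁ + 1/n₂) = 0.27 / √(1/131 + 1/59) = 1.7221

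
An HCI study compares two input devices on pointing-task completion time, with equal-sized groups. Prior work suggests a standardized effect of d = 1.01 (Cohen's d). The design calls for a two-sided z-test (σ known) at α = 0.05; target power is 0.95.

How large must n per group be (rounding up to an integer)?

For power 0.95 need Φ(δ − z_{0.025}) = 0.95, so δ = z_{0.025} + z_{0.05} = 1.960 + 1.645 = 3.605.
(The Φ(−δ − z_{α/2}) term is vanishingly small for δ > 0 and is dropped in the standard sample-size formula.)
δ = d·√(n/2) ⇒ n = 2(δ/d)² = 2 × (3.605 / 1.01)² = 25.48.
Rounding up, n = 26 per group.

n = 26 per group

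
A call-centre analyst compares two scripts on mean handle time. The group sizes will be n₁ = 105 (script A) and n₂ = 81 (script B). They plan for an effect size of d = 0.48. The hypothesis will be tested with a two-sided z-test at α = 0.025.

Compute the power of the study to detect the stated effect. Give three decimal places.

Noncentrality parameter: δ = d / √(1/n₁ + 1/n₂) = 0.48 / √(1/105 + 1/81) = 3.2458
Critical value for a two-sided test at α = 0.025: z_{α/2} = 2.241.
Power = Φ(δ − 2.241) + Φ(−δ − 2.241) = Φ(1.004) + Φ(-5.487) = 0.8424 + 0.0000 = 0.8424.

Power ≈ 0.842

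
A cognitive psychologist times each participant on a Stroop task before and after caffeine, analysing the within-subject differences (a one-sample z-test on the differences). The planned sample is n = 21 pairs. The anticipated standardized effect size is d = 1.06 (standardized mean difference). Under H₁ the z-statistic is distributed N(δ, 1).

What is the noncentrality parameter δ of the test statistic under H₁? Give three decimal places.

δ ≈ 4.858

The noncentrality parameter scales effect size by the design's sample-size factor: δ = d·√n = 1.06 × √21 = 4.8575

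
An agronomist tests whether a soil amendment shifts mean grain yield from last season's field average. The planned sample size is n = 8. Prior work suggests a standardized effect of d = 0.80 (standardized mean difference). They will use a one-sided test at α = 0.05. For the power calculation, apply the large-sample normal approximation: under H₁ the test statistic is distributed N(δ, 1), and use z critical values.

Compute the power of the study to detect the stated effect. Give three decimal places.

Noncentrality parameter: δ = d·√n = 0.80 × √8 = 2.2627
One-sided α = 0.05 → critical value z_{0.05} = 1.645.
Power = P(Z > 1.645 − δ) = Φ(0.618) = 0.7317.

Power ≈ 0.732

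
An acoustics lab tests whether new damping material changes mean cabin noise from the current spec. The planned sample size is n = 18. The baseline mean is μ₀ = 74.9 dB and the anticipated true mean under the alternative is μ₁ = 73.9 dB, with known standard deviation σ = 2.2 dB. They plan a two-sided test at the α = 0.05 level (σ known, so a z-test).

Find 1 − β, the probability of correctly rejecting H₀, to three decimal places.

Standardized effect: d = |μ₁ − μ₀| / σ = |73.9 − 74.9| / 2.2 = 0.4545
Noncentrality parameter: δ = d·√n = 0.4545 × √18 = 1.9285
Two-sided α = 0.05 → critical value z_{0.025} = 1.960.
Power = Φ(δ − 1.960) + Φ(−δ − 1.960) = Φ(-0.031) + Φ(-3.888) = 0.4874 + 0.0001 = 0.4875.

Power ≈ 0.487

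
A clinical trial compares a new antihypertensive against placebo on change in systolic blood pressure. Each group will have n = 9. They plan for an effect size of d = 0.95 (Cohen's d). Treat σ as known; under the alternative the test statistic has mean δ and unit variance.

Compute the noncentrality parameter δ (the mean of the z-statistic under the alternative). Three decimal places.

The noncentrality parameter scales effect size by the design's sample-size factor: δ = d·√(n/2) = 0.95 × √(9/2) = 2.0153

δ ≈ 2.015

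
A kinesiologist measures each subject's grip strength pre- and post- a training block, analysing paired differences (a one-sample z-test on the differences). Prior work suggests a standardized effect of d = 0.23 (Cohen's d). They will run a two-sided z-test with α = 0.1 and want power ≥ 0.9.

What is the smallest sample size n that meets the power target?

Set Φ(δ − 1.645) = 0.9; then δ − 1.645 = Φ⁻¹(0.9) = 1.282, giving δ = 2.926.
(Ignoring the negligible lower-tail rejection probability gives the usual closed-form inversion.)
δ = d·√n ⇒ n = (δ/d)² = (2.926 / 0.23)² = 161.89.
Round up to the next whole unit.

n = 162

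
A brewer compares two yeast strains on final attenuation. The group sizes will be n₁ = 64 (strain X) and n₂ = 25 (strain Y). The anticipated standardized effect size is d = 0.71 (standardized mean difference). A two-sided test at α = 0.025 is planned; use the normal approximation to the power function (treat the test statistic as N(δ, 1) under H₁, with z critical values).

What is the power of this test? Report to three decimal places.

Noncentrality parameter: δ = d / √(1/n₁ + 1/n₂) = 0.71 / √(1/64 + 1/25) = 3.0104
Critical value for a two-sided test at α = 0.025: z_{α/2} = 2.241.
Power = Φ(δ − 2.241) + Φ(−δ − 2.241) = Φ(0.769) + Φ(-5.252) = 0.7791 + 0.0000 = 0.7791.

Power ≈ 0.779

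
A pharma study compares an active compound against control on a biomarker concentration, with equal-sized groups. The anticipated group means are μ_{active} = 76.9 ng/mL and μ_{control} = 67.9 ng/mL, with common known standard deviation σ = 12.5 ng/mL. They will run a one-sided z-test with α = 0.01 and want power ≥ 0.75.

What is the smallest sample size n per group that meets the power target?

n = 35 per group

Standardized effect: d = |μ_{active} − μ_{control}| / σ = |76.9 − 67.9| / 12.5 = 0.7200
Set Φ(δ − 2.326) = 0.75; then δ − 2.326 = Φ⁻¹(0.75) = 0.674, giving δ = 3.001.
δ = d·√(n/2) ⇒ n = 2(δ/d)² = 2 × (3.001 / 0.7200)² = 34.74.
Rounding up, n = 35 per group.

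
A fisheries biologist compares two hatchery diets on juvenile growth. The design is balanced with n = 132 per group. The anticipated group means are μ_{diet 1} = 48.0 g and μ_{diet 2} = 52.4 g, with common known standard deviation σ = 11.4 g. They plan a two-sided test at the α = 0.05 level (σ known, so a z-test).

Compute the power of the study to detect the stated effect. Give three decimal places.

Standardized effect: d = |μ_{diet 1} − μ_{diet 2}| / σ = |48.0 − 52.4| / 11.4 = 0.3860
Noncentrality parameter: δ = d·√(n/2) = 0.3860 × √(132/2) = 3.1356
Two-sided α = 0.05 → critical value z_{0.025} = 1.960.
Power = Φ(δ − 1.960) + Φ(−δ − 1.960) = Φ(1.176) + Φ(-5.096) = 0.8801 + 0.0000 = 0.8801.

Power ≈ 0.880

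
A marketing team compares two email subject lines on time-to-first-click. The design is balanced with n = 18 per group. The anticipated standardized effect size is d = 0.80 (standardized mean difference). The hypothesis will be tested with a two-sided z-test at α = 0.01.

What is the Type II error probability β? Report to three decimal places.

Noncentrality parameter: δ = d·√(n/2) = 0.80 × √(18/2) = 2.4000
Critical value for a two-sided test at α = 0.01: z_{α/2} = 2.576.
Power = Φ(δ − 2.576) + Φ(−δ − 2.576) = Φ(-0.176) + Φ(-4.976) = 0.4302 + 0.0000 = 0.4302.
Type II error: β = 1 − power = 1 − 0.4302 = 0.5698.

β ≈ 0.570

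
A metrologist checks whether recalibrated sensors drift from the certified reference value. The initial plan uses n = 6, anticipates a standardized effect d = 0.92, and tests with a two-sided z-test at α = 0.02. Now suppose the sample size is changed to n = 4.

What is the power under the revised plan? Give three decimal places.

Power ≈ 0.313

With n = 4: δ = d·√n = 0.92 × √4 = 1.8400. Critical value z_{0.01} = 2.326.
Revised power = Φ(δ − 2.326) + Φ(−δ − 2.326) = Φ(-0.486) + Φ(-4.166) = 0.3134 + 0.0000 = 0.3134.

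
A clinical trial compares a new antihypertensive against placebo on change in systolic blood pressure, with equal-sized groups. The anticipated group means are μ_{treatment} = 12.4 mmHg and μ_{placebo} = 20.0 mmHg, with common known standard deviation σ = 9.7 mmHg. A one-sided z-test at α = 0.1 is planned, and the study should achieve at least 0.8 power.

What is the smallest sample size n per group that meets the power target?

Standardized effect: d = |μ_{treatment} − μ_{placebo}| / σ = |12.4 − 20.0| / 9.7 = 0.7835
For power 0.8 need Φ(δ − z_{0.1}) = 0.8, so δ = z_{0.1} + z_{0.20} = 1.282 + 0.842 = 2.123.
δ = d·√(n/2) ⇒ n = 2(δ/d)² = 2 × (2.123 / 0.7835)² = 14.69.
Round up to the next whole unit.

n = 15 per group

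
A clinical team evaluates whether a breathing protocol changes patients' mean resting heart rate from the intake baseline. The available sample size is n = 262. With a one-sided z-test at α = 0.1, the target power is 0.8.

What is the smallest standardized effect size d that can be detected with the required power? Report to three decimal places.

Need Φ(δ − 1.282) = 0.8, so δ = 1.282 + 0.842 = 2.123.
δ = d·√n ⇒ d = δ/√n = 2.123/√262 = 0.1312.

d ≈ 0.131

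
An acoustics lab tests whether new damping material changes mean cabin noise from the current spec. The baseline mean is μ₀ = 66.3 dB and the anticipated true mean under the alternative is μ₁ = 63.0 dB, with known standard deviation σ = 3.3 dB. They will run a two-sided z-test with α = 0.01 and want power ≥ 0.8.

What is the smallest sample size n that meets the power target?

Standardized effect: d = |μ₁ − μ₀| / σ = |63.0 − 66.3| / 3.3 = 1.0000
For power 0.8 need Φ(δ − z_{0.005}) = 0.8, so δ = z_{0.005} + z_{0.20} = 2.576 + 0.842 = 3.417.
(Ignoring the negligible lower-tail rejection probability gives the usual closed-form inversion.)
δ = d·√n ⇒ n = (δ/d)² = (3.417 / 1.0000)² = 11.68.
Rounding up, n = 12.

n = 12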